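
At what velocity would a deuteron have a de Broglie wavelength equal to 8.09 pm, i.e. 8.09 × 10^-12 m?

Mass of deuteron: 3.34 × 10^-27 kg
2.45 × 10^4 m/s

From λ = h/(mv), solve for v:

v = h/(mλ)
v = (6.626 × 10^-34 J·s) / (3.34 × 10^-27 kg × 8.09 × 10^-12 m)
v = 2.45 × 10^4 m/s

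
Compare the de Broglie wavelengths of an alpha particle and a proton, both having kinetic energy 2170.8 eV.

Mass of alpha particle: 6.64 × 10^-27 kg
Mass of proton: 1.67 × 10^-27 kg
The proton has the longer wavelength.

Using λ = h/√(2mKE):

For alpha particle: λ₁ = h/√(2m₁KE) = 3.08 × 10^-13 m
For proton: λ₂ = h/√(2m₂KE) = 6.15 × 10^-13 m

Since λ ∝ 1/√m at constant kinetic energy, the lighter particle has the longer wavelength.

The proton has the longer de Broglie wavelength.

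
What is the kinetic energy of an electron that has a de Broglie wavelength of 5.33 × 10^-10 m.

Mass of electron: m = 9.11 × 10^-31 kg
8.48 × 10^-19 J (or 5.29 eV)

From λ = h/√(2mKE), we solve for KE:

λ² = h²/(2mKE)
KE = h²/(2mλ²)
KE = (6.626 × 10^-34 J·s)² / (2 × 9.11 × 10^-31 kg × (5.33 × 10^-10 m)²)
KE = 8.48 × 10^-19 J
KE = 5.29 eV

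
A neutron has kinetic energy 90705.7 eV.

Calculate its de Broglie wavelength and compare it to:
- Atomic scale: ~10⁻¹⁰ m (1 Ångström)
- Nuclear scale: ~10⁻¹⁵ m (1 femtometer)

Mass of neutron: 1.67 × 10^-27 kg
λ = 9.51 × 10^-14 m, which is between nuclear and atomic scales.

Using λ = h/√(2mKE):

KE = 90705.7 eV = 1.453 × 10^-14 J

λ = h/√(2mKE)
λ = (6.626 × 10^-34 J·s) / √(2 × 1.67 × 10^-27 kg × 1.453 × 10^-14 J)
λ = 9.51 × 10^-14 m

Comparison:
- Atomic scale (10⁻¹⁰ m): λ is 0.00095× this size
- Nuclear scale (10⁻¹⁵ m): λ is 95× this size

The wavelength is between nuclear and atomic scales.

This wavelength is appropriate for probing atomic structure but too large for nuclear physics experiments.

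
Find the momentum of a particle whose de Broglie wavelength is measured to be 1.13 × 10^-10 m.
5.86 × 10^-24 kg·m/s

From the de Broglie relation λ = h/p, we solve for p:

p = h/λ
p = (6.626 × 10^-34 J·s) / (1.13 × 10^-10 m)
p = 5.86 × 10^-24 kg·m/s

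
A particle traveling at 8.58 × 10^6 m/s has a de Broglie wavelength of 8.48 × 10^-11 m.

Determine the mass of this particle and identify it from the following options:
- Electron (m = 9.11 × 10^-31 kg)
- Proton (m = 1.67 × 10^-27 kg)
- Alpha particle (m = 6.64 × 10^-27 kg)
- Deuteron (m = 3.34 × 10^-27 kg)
The particle is an electron.

From λ = h/(mv), solve for mass:

m = h/(λv)
m = (6.626 × 10^-34 J·s) / (8.48 × 10^-11 m × 8.58 × 10^6 m/s)
m = 9.11 × 10^-31 kg

Comparing with the listed masses, this is closest to an electron.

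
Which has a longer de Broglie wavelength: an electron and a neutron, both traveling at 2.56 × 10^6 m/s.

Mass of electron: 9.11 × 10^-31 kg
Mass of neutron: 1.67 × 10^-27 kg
The electron has the longer wavelength.

Using λ = h/(mv), since both particles have the same velocity, the wavelength depends only on mass.

For electron: λ₁ = h/(m₁v) = 2.84 × 10^-10 m
For neutron: λ₂ = h/(m₂v) = 1.55 × 10^-13 m

Since λ ∝ 1/m at constant velocity, the lighter particle has the longer wavelength.

The electron has the longer de Broglie wavelength.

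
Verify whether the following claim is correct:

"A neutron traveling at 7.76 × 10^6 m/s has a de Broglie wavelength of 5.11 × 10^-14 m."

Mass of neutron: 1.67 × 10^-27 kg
True

The claim is correct.

Using λ = h/(mv):
λ = (6.626 × 10^-34 J·s) / (1.67 × 10^-27 kg × 7.76 × 10^6 m/s)
λ = 5.11 × 10^-14 m

This matches the claimed value.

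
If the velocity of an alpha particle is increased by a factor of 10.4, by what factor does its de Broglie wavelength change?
The wavelength decreases by a factor of 10.4.

From λ = h/(mv), the wavelength is inversely proportional to velocity:

λ ∝ 1/v

If v → 10.4v, then λ → λ/10.4

When velocity is increased by a factor of 10.4, the wavelength decreases by a factor of 10.4.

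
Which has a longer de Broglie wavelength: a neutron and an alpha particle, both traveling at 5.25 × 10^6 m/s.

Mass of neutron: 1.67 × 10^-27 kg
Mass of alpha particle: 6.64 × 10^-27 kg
The neutron has the longer wavelength.

Using λ = h/(mv), since both particles have the same velocity, the wavelength depends only on mass.

For neutron: λ₁ = h/(m₁v) = 7.56 × 10^-14 m
For alpha particle: λ₂ = h/(m₂v) = 1.90 × 10^-14 m

Since λ ∝ 1/m at constant velocity, the lighter particle has the longer wavelength.

The neutron has the longer de Broglie wavelength.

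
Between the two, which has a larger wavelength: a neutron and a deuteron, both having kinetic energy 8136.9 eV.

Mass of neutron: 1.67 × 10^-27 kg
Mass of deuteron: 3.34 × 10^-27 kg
The neutron has the longer wavelength.

Using λ = h/√(2mKE):

For neutron: λ₁ = h/√(2m₁KE) = 3.18 × 10^-13 m
For deuteron: λ₂ = h/√(2m₂KE) = 2.25 × 10^-13 m

Since λ ∝ 1/√m at constant kinetic energy, the lighter particle has the longer wavelength.

The neutron has the longer de Broglie wavelength.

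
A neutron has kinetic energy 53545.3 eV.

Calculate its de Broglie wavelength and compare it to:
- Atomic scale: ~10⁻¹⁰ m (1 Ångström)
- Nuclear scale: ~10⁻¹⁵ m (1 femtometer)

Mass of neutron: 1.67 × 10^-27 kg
λ = 1.24 × 10^-13 m, which is between nuclear and atomic scales.

Using λ = h/√(2mKE):

KE = 53545.3 eV = 8.579 × 10^-15 J

λ = h/√(2mKE)
λ = (6.626 × 10^-34 J·s) / √(2 × 1.67 × 10^-27 kg × 8.579 × 10^-15 J)
λ = 1.24 × 10^-13 m

Comparison:
- Atomic scale (10⁻¹⁰ m): λ is 0.0012× this size
- Nuclear scale (10⁻¹⁵ m): λ is 1.2e+02× this size

The wavelength is between nuclear and atomic scales.

This wavelength is appropriate for probing atomic structure but too large for nuclear physics experiments.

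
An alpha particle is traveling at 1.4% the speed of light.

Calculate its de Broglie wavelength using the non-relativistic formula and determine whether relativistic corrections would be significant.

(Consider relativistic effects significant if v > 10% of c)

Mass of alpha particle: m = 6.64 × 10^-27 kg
No, relativistic corrections are not needed.

Using the non-relativistic de Broglie formula λ = h/(mv):

v = 1.4% × c = 4.197 × 10^6 m/s

λ = h/(mv)
λ = (6.626 × 10^-34 J·s) / (6.64 × 10^-27 kg × 4.197 × 10^6 m/s)
λ = 2.38 × 10^-14 m

Since v = 1.4% of c < 10% of c, relativistic corrections are NOT significant and this non-relativistic result is a good approximation.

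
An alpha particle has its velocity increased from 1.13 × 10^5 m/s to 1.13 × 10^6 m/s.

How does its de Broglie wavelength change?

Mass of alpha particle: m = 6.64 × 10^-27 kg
The wavelength decreases by a factor of 10.

Using λ = h/(mv):

Initial wavelength: λ₁ = h/(mv₁) = 8.83 × 10^-13 m
Final wavelength: λ₂ = h/(mv₂) = 8.83 × 10^-14 m

Since λ ∝ 1/v, when velocity increases by a factor of 10, the wavelength decreases by a factor of 10.

λ₂/λ₁ = v₁/v₂ = 1/10

The wavelength decreases by a factor of 10.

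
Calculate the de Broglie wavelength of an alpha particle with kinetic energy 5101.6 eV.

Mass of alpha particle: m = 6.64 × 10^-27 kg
2.01 × 10^-13 m

Using λ = h/√(2mKE):

First convert KE to Joules: KE = 5101.6 eV = 8.174 × 10^-16 J

λ = h/√(2mKE)
λ = (6.626 × 10^-34 J·s) / √(2 × 6.64 × 10^-27 kg × 8.174 × 10^-16 J)
λ = 2.01 × 10^-13 m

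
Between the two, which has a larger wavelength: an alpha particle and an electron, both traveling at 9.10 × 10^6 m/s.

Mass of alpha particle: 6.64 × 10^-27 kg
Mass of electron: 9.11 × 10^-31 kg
The electron has the longer wavelength.

Using λ = h/(mv), since both particles have the same velocity, the wavelength depends only on mass.

For alpha particle: λ₁ = h/(m₁v) = 1.10 × 10^-14 m
For electron: λ₂ = h/(m₂v) = 7.99 × 10^-11 m

Since λ ∝ 1/m at constant velocity, the lighter particle has the longer wavelength.

The electron has the longer de Broglie wavelength.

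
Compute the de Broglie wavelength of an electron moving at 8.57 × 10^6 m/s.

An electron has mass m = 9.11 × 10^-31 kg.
8.49 × 10^-11 m

Using the de Broglie relation λ = h/(mv):

λ = h/(mv)
λ = (6.626 × 10^-34 J·s) / (9.11 × 10^-31 kg × 8.57 × 10^6 m/s)
λ = 8.49 × 10^-11 m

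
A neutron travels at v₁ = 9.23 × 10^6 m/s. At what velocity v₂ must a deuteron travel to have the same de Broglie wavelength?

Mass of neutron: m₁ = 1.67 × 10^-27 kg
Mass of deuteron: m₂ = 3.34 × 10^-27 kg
v₂ = 4.62 × 10^6 m/s

For equal de Broglie wavelengths: λ₁ = λ₂

h/(m₁v₁) = h/(m₂v₂)
m₁v₁ = m₂v₂
v₂ = v₁ · (m₁/m₂)

v₂ = 9.23 × 10^6 m/s × (1.67 × 10^-27 kg / 3.34 × 10^-27 kg)
v₂ = 4.62 × 10^6 m/s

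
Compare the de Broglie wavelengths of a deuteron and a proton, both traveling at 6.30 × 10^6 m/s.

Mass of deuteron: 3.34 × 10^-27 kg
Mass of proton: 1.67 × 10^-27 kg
The proton has the longer wavelength.

Using λ = h/(mv), since both particles have the same velocity, the wavelength depends only on mass.

For deuteron: λ₁ = h/(m₁v) = 3.15 × 10^-14 m
For proton: λ₂ = h/(m₂v) = 6.30 × 10^-14 m

Since λ ∝ 1/m at constant velocity, the lighter particle has the longer wavelength.

The proton has the longer de Broglie wavelength.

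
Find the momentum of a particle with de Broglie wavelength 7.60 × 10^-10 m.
8.72 × 10^-25 kg·m/s

From the de Broglie relation λ = h/p, we solve for p:

p = h/λ
p = (6.626 × 10^-34 J·s) / (7.60 × 10^-10 m)
p = 8.72 × 10^-25 kg·m/s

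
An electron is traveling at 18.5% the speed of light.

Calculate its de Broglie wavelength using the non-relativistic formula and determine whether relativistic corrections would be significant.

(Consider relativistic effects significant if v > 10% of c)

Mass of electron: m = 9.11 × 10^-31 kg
Yes, relativistic corrections are needed.

Using the non-relativistic de Broglie formula λ = h/(mv):

v = 18.5% × c = 5.546 × 10^7 m/s

λ = h/(mv)
λ = (6.626 × 10^-34 J·s) / (9.11 × 10^-31 kg × 5.546 × 10^7 m/s)
λ = 1.31 × 10^-11 m

Since v = 18.5% of c > 10% of c, relativistic corrections ARE significant and the actual wavelength would differ from this non-relativistic estimate.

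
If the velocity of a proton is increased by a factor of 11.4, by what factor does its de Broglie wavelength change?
The wavelength decreases by a factor of 11.4.

From λ = h/(mv), the wavelength is inversely proportional to velocity:

λ ∝ 1/v

If v → 11.4v, then λ → λ/11.4

When velocity is increased by a factor of 11.4, the wavelength decreases by a factor of 11.4.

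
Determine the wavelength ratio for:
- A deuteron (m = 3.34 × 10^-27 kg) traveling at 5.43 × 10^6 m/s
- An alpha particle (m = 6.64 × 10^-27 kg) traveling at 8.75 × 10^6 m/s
λ₁/λ₂ = 3.20

Using λ = h/(mv):

λ₁ = h/(m₁v₁) = 3.65 × 10^-14 m
λ₂ = h/(m₂v₂) = 1.14 × 10^-14 m

Ratio λ₁/λ₂ = (m₂v₂)/(m₁v₁)
         = (6.64 × 10^-27 kg × 8.75 × 10^6 m/s) / (3.34 × 10^-27 kg × 5.43 × 10^6 m/s)
         = 3.20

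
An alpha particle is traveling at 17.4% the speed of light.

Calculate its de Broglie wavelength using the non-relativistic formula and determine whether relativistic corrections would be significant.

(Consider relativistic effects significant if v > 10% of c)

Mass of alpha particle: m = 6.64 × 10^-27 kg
Yes, relativistic corrections are needed.

Using the non-relativistic de Broglie formula λ = h/(mv):

v = 17.4% × c = 5.216 × 10^7 m/s

λ = h/(mv)
λ = (6.626 × 10^-34 J·s) / (6.64 × 10^-27 kg × 5.216 × 10^7 m/s)
λ = 1.91 × 10^-15 m

Since v = 17.4% of c > 10% of c, relativistic corrections ARE significant and the actual wavelength would differ from this non-relativistic estimate.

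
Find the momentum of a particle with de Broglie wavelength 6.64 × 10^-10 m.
9.98 × 10^-25 kg·m/s

From the de Broglie relation λ = h/p, we solve for p:

p = h/λ
p = (6.626 × 10^-34 J·s) / (6.64 × 10^-10 m)
p = 9.98 × 10^-25 kg·m/s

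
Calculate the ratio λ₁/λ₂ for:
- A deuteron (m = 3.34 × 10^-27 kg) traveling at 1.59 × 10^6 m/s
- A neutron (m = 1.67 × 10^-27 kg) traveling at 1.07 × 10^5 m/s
λ₁/λ₂ = 0.0336

Using λ = h/(mv):

λ₁ = h/(m₁v₁) = 1.25 × 10^-13 m
λ₂ = h/(m₂v₂) = 3.71 × 10^-12 m

Ratio λ₁/λ₂ = (m₂v₂)/(m₁v₁)
         = (1.67 × 10^-27 kg × 1.07 × 10^5 m/s) / (3.34 × 10^-27 kg × 1.59 × 10^6 m/s)
         = 0.0336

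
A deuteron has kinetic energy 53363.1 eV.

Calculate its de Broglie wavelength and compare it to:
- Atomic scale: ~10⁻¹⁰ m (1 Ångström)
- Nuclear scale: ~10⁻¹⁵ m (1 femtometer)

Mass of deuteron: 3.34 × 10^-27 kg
λ = 8.77 × 10^-14 m, which is between nuclear and atomic scales.

Using λ = h/√(2mKE):

KE = 53363.1 eV = 8.550 × 10^-15 J

λ = h/√(2mKE)
λ = (6.626 × 10^-34 J·s) / √(2 × 3.34 × 10^-27 kg × 8.550 × 10^-15 J)
λ = 8.77 × 10^-14 m

Comparison:
- Atomic scale (10⁻¹⁰ m): λ is 0.00088× this size
- Nuclear scale (10⁻¹⁵ m): λ is 88× this size

The wavelength is between nuclear and atomic scales.

This wavelength is appropriate for probing atomic structure but too large for nuclear physics experiments.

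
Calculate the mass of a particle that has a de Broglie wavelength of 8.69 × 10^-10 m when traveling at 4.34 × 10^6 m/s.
1.76 × 10^-31 kg

From the de Broglie relation λ = h/(mv), we solve for m:

m = h/(λv)
m = (6.626 × 10^-34 J·s) / (8.69 × 10^-10 m × 4.34 × 10^6 m/s)
m = 1.76 × 10^-31 kg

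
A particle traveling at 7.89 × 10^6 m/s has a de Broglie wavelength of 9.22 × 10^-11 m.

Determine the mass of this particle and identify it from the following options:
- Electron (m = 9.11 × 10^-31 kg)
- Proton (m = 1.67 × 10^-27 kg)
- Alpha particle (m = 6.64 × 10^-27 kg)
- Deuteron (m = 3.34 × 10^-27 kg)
The particle is an electron.

From λ = h/(mv), solve for mass:

m = h/(λv)
m = (6.626 × 10^-34 J·s) / (9.22 × 10^-11 m × 7.89 × 10^6 m/s)
m = 9.11 × 10^-31 kg

Comparing with the listed masses, this is closest to an electron.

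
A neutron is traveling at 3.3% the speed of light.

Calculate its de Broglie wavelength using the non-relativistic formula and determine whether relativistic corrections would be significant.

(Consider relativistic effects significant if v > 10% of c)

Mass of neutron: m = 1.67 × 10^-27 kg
No, relativistic corrections are not needed.

Using the non-relativistic de Broglie formula λ = h/(mv):

v = 3.3% × c = 9.893 × 10^6 m/s

λ = h/(mv)
λ = (6.626 × 10^-34 J·s) / (1.67 × 10^-27 kg × 9.893 × 10^6 m/s)
λ = 4.01 × 10^-14 m

Since v = 3.3% of c < 10% of c, relativistic corrections are NOT significant and this non-relativistic result is a good approximation.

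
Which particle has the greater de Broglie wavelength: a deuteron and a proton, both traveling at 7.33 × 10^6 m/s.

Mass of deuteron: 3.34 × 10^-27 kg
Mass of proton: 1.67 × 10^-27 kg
The proton has the longer wavelength.

Using λ = h/(mv), since both particles have the same velocity, the wavelength depends only on mass.

For deuteron: λ₁ = h/(m₁v) = 2.71 × 10^-14 m
For proton: λ₂ = h/(m₂v) = 5.41 × 10^-14 m

Since λ ∝ 1/m at constant velocity, the lighter particle has the longer wavelength.

The proton has the longer de Broglie wavelength.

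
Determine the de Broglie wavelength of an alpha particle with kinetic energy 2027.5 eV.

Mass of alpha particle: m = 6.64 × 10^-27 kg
3.19 × 10^-13 m

Using λ = h/√(2mKE):

First convert KE to Joules: KE = 2027.5 eV = 3.248 × 10^-16 J

λ = h/√(2mKE)
λ = (6.626 × 10^-34 J·s) / √(2 × 6.64 × 10^-27 kg × 3.248 × 10^-16 J)
λ = 3.19 × 10^-13 m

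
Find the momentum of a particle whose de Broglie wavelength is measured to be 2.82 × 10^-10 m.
2.35 × 10^-24 kg·m/s

From the de Broglie relation λ = h/p, we solve for p:

p = h/λ
p = (6.626 × 10^-34 J·s) / (2.82 × 10^-10 m)
p = 2.35 × 10^-24 kg·m/s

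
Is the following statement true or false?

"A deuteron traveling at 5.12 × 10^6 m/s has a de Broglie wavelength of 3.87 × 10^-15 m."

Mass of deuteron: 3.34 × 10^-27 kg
False

The claim is incorrect.

Using λ = h/(mv):
λ = (6.626 × 10^-34 J·s) / (3.34 × 10^-27 kg × 5.12 × 10^6 m/s)
λ = 3.87 × 10^-14 m

The actual wavelength differs from the claimed 3.87 × 10^-15 m.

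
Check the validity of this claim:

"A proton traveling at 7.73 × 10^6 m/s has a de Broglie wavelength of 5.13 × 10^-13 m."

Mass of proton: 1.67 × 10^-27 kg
False

The claim is incorrect.

Using λ = h/(mv):
λ = (6.626 × 10^-34 J·s) / (1.67 × 10^-27 kg × 7.73 × 10^6 m/s)
λ = 5.13 × 10^-14 m

The actual wavelength differs from the claimed 5.13 × 10^-13 m.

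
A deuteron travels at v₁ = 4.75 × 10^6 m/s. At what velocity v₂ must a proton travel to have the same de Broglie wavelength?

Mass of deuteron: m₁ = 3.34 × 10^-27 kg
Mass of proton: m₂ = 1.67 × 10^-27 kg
v₂ = 9.50 × 10^6 m/s

For equal de Broglie wavelengths: λ₁ = λ₂

h/(m₁v₁) = h/(m₂v₂)
m₁v₁ = m₂v₂
v₂ = v₁ · (m₁/m₂)

v₂ = 4.75 × 10^6 m/s × (3.34 × 10^-27 kg / 1.67 × 10^-27 kg)
v₂ = 9.50 × 10^6 m/s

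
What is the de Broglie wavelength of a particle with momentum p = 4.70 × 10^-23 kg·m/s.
1.41 × 10^-11 m

Using the de Broglie relation λ = h/p:

λ = h/p
λ = (6.626 × 10^-34 J·s) / (4.70 × 10^-23 kg·m/s)
λ = 1.41 × 10^-11 m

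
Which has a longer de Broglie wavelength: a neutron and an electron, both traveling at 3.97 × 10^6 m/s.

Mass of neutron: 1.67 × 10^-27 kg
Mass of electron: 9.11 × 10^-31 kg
The electron has the longer wavelength.

Using λ = h/(mv), since both particles have the same velocity, the wavelength depends only on mass.

For neutron: λ₁ = h/(m₁v) = 9.99 × 10^-14 m
For electron: λ₂ = h/(m₂v) = 1.83 × 10^-10 m

Since λ ∝ 1/m at constant velocity, the lighter particle has the longer wavelength.

The electron has the longer de Broglie wavelength.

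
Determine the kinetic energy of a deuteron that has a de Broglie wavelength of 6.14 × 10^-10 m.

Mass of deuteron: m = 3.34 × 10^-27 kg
1.74 × 10^-22 J (or 1.09 × 10^-3 eV)

From λ = h/√(2mKE), we solve for KE:

λ² = h²/(2mKE)
KE = h²/(2mλ²)
KE = (6.626 × 10^-34 J·s)² / (2 × 3.34 × 10^-27 kg × (6.14 × 10^-10 m)²)
KE = 1.74 × 10^-22 J
KE = 1.09 × 10^-3 eV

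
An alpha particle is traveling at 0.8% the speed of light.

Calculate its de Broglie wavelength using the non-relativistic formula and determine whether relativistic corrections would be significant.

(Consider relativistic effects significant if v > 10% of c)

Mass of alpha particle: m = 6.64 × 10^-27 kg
No, relativistic corrections are not needed.

Using the non-relativistic de Broglie formula λ = h/(mv):

v = 0.8% × c = 2.398 × 10^6 m/s

λ = h/(mv)
λ = (6.626 × 10^-34 J·s) / (6.64 × 10^-27 kg × 2.398 × 10^6 m/s)
λ = 4.16 × 10^-14 m

Since v = 0.8% of c < 10% of c, relativistic corrections are NOT significant and this non-relativistic result is a good approximation.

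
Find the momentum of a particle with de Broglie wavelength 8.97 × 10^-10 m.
7.39 × 10^-25 kg·m/s

From the de Broglie relation λ = h/p, we solve for p:

p = h/λ
p = (6.626 × 10^-34 J·s) / (8.97 × 10^-10 m)
p = 7.39 × 10^-25 kg·m/s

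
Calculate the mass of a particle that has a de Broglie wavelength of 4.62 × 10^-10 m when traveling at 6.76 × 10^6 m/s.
2.12 × 10^-31 kg

From the de Broglie relation λ = h/(mv), we solve for m:

m = h/(λv)
m = (6.626 × 10^-34 J·s) / (4.62 × 10^-10 m × 6.76 × 10^6 m/s)
m = 2.12 × 10^-31 kg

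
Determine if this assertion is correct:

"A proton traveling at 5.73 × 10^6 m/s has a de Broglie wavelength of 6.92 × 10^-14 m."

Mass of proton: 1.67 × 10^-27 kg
True

The claim is correct.

Using λ = h/(mv):
λ = (6.626 × 10^-34 J·s) / (1.67 × 10^-27 kg × 5.73 × 10^6 m/s)
λ = 6.92 × 10^-14 m

This matches the claimed value.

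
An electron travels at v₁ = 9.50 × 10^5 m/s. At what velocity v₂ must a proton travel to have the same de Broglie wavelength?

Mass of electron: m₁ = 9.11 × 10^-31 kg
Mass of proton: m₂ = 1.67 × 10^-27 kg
v₂ = 5.18 × 10^2 m/s

For equal de Broglie wavelengths: λ₁ = λ₂

h/(m₁v₁) = h/(m₂v₂)
m₁v₁ = m₂v₂
v₂ = v₁ · (m₁/m₂)

v₂ = 9.50 × 10^5 m/s × (9.11 × 10^-31 kg / 1.67 × 10^-27 kg)
v₂ = 5.18 × 10^2 m/s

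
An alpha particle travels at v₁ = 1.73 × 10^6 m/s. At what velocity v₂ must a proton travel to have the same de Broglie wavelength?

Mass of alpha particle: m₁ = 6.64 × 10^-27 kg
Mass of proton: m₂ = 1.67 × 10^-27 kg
v₂ = 6.88 × 10^6 m/s

For equal de Broglie wavelengths: λ₁ = λ₂

h/(m₁v₁) = h/(m₂v₂)
m₁v₁ = m₂v₂
v₂ = v₁ · (m₁/m₂)

v₂ = 1.73 × 10^6 m/s × (6.64 × 10^-27 kg / 1.67 × 10^-27 kg)
v₂ = 6.88 × 10^6 m/s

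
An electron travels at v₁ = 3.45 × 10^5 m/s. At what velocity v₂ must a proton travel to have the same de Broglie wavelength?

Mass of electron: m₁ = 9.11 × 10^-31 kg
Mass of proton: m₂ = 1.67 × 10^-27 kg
v₂ = 1.88 × 10^2 m/s

For equal de Broglie wavelengths: λ₁ = λ₂

h/(m₁v₁) = h/(m₂v₂)
m₁v₁ = m₂v₂
v₂ = v₁ · (m₁/m₂)

v₂ = 3.45 × 10^5 m/s × (9.11 × 10^-31 kg / 1.67 × 10^-27 kg)
v₂ = 1.88 × 10^2 m/s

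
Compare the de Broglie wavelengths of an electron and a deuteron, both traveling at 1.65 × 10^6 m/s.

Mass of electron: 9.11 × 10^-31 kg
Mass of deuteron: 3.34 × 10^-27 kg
The electron has the longer wavelength.

Using λ = h/(mv), since both particles have the same velocity, the wavelength depends only on mass.

For electron: λ₁ = h/(m₁v) = 4.41 × 10^-10 m
For deuteron: λ₂ = h/(m₂v) = 1.20 × 10^-13 m

Since λ ∝ 1/m at constant velocity, the lighter particle has the longer wavelength.

The electron has the longer de Broglie wavelength.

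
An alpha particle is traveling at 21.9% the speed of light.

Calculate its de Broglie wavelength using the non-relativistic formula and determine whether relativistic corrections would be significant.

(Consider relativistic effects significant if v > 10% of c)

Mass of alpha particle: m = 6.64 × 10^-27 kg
Yes, relativistic corrections are needed.

Using the non-relativistic de Broglie formula λ = h/(mv):

v = 21.9% × c = 6.565 × 10^7 m/s

λ = h/(mv)
λ = (6.626 × 10^-34 J·s) / (6.64 × 10^-27 kg × 6.565 × 10^7 m/s)
λ = 1.52 × 10^-15 m

Since v = 21.9% of c > 10% of c, relativistic corrections ARE significant and the actual wavelength would differ from this non-relativistic estimate.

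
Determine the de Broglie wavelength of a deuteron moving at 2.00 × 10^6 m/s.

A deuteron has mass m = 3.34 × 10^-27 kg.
9.92 × 10^-14 m

Using the de Broglie relation λ = h/(mv):

λ = h/(mv)
λ = (6.626 × 10^-34 J·s) / (3.34 × 10^-27 kg × 2.00 × 10^6 m/s)
λ = 9.92 × 10^-14 m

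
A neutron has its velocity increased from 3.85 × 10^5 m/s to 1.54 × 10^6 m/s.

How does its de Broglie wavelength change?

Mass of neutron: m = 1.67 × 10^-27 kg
The wavelength decreases by a factor of 4.

Using λ = h/(mv):

Initial wavelength: λ₁ = h/(mv₁) = 1.03 × 10^-12 m
Final wavelength: λ₂ = h/(mv₂) = 2.58 × 10^-13 m

Since λ ∝ 1/v, when velocity increases by a factor of 4, the wavelength decreases by a factor of 4.

λ₂/λ₁ = v₁/v₂ = 1/4

The wavelength decreases by a factor of 4.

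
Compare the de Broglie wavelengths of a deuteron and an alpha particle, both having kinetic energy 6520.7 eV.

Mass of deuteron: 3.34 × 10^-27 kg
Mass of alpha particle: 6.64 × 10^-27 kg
The deuteron has the longer wavelength.

Using λ = h/√(2mKE):

For deuteron: λ₁ = h/√(2m₁KE) = 2.51 × 10^-13 m
For alpha particle: λ₂ = h/√(2m₂KE) = 1.78 × 10^-13 m

Since λ ∝ 1/√m at constant kinetic energy, the lighter particle has the longer wavelength.

The deuteron has the longer de Broglie wavelength.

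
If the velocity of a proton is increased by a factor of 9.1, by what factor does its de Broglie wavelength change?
The wavelength decreases by a factor of 9.1.

From λ = h/(mv), the wavelength is inversely proportional to velocity:

λ ∝ 1/v

If v → 9.1v, then λ → λ/9.1

When velocity is increased by a factor of 9.1, the wavelength decreases by a factor of 9.1.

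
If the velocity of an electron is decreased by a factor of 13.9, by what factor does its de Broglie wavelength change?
The wavelength increases by a factor of 13.9.

From λ = h/(mv), the wavelength is inversely proportional to velocity:

λ ∝ 1/v

If v → v/13.9, then λ → 13.9λ

When velocity is decreased by a factor of 13.9, the wavelength increases by a factor of 13.9.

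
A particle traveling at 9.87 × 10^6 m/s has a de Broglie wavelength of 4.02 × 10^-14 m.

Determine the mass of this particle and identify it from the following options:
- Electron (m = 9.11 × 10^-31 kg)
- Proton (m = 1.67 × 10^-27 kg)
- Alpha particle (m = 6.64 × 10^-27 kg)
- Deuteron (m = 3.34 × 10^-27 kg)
The particle is a proton.

From λ = h/(mv), solve for mass:

m = h/(λv)
m = (6.626 × 10^-34 J·s) / (4.02 × 10^-14 m × 9.87 × 10^6 m/s)
m = 1.67 × 10^-27 kg

Comparing with the listed masses, this is closest to a proton.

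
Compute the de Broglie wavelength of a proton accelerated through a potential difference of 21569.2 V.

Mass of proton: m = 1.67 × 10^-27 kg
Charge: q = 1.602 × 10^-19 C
1.95 × 10^-13 m

When a particle is accelerated through voltage V, it gains kinetic energy KE = qV.

The de Broglie wavelength is then λ = h/√(2mqV):

λ = h/√(2mqV)
λ = (6.626 × 10^-34 J·s) / √(2 × 1.67 × 10^-27 kg × 1.602 × 10^-19 C × 21569.2 V)
λ = 1.95 × 10^-13 m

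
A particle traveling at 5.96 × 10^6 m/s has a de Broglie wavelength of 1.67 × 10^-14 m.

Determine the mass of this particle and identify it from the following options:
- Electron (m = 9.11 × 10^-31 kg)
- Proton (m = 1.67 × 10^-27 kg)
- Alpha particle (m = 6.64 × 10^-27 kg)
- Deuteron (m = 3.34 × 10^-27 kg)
The particle is an alpha particle.

From λ = h/(mv), solve for mass:

m = h/(λv)
m = (6.626 × 10^-34 J·s) / (1.67 × 10^-14 m × 5.96 × 10^6 m/s)
m = 6.66 × 10^-27 kg

Comparing with the listed masses, this is closest to an alpha particle.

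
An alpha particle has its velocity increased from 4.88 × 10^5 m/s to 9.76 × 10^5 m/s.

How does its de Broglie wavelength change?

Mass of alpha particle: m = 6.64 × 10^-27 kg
The wavelength decreases by a factor of 2.

Using λ = h/(mv):

Initial wavelength: λ₁ = h/(mv₁) = 2.04 × 10^-13 m
Final wavelength: λ₂ = h/(mv₂) = 1.02 × 10^-13 m

Since λ ∝ 1/v, when velocity increases by a factor of 2, the wavelength decreases by a factor of 2.

λ₂/λ₁ = v₁/v₂ = 1/2

The wavelength decreases by a factor of 2.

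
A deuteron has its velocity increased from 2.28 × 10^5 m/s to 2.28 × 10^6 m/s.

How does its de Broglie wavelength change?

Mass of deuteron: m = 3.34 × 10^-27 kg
The wavelength decreases by a factor of 10.

Using λ = h/(mv):

Initial wavelength: λ₁ = h/(mv₁) = 8.70 × 10^-13 m
Final wavelength: λ₂ = h/(mv₂) = 8.70 × 10^-14 m

Since λ ∝ 1/v, when velocity increases by a factor of 10, the wavelength decreases by a factor of 10.

λ₂/λ₁ = v₁/v₂ = 1/10

The wavelength decreases by a factor of 10.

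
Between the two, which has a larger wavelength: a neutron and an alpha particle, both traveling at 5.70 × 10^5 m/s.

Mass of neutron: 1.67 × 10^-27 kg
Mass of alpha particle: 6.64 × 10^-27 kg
The neutron has the longer wavelength.

Using λ = h/(mv), since both particles have the same velocity, the wavelength depends only on mass.

For neutron: λ₁ = h/(m₁v) = 6.96 × 10^-13 m
For alpha particle: λ₂ = h/(m₂v) = 1.75 × 10^-13 m

Since λ ∝ 1/m at constant velocity, the lighter particle has the longer wavelength.

The neutron has the longer de Broglie wavelength.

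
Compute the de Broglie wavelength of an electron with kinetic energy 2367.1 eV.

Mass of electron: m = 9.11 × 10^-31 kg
2.52 × 10^-11 m

Using λ = h/√(2mKE):

First convert KE to Joules: KE = 2367.1 eV = 3.793 × 10^-16 J

λ = h/√(2mKE)
λ = (6.626 × 10^-34 J·s) / √(2 × 9.11 × 10^-31 kg × 3.793 × 10^-16 J)
λ = 2.52 × 10^-11 m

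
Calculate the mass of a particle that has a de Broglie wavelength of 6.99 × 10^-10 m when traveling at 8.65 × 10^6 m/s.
1.10 × 10^-31 kg

From the de Broglie relation λ = h/(mv), we solve for m:

m = h/(λv)
m = (6.626 × 10^-34 J·s) / (6.99 × 10^-10 m × 8.65 × 10^6 m/s)
m = 1.10 × 10^-31 kg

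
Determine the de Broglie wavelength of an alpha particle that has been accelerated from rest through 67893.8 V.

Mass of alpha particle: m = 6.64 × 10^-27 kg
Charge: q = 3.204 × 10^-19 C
3.90 × 10^-14 m

When a particle is accelerated through voltage V, it gains kinetic energy KE = qV.

The de Broglie wavelength is then λ = h/√(2mqV):

λ = h/√(2mqV)
λ = (6.626 × 10^-34 J·s) / √(2 × 6.64 × 10^-27 kg × 3.204 × 10^-19 C × 67893.8 V)
λ = 3.90 × 10^-14 m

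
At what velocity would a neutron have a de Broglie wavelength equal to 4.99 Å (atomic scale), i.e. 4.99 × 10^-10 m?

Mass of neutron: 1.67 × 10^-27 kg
7.95 × 10^2 m/s

From λ = h/(mv), solve for v:

v = h/(mλ)
v = (6.626 × 10^-34 J·s) / (1.67 × 10^-27 kg × 4.99 × 10^-10 m)
v = 7.95 × 10^2 m/s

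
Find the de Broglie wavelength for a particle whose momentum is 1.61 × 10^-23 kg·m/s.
4.12 × 10^-11 m

Using the de Broglie relation λ = h/p:

λ = h/p
λ = (6.626 × 10^-34 J·s) / (1.61 × 10^-23 kg·m/s)
λ = 4.12 × 10^-11 m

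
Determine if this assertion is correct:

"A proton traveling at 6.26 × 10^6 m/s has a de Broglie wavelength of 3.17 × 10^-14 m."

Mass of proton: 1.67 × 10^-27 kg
False

The claim is incorrect.

Using λ = h/(mv):
λ = (6.626 × 10^-34 J·s) / (1.67 × 10^-27 kg × 6.26 × 10^6 m/s)
λ = 6.34 × 10^-14 m

The actual wavelength differs from the claimed 3.17 × 10^-14 m.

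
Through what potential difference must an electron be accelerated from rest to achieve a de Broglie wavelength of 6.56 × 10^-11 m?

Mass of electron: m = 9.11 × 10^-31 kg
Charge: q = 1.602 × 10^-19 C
350 V

From λ = h/√(2mqV), we solve for V:

λ² = h²/(2mqV)
V = h²/(2mqλ²)
V = (6.626 × 10^-34 J·s)² / (2 × 9.11 × 10^-31 kg × 1.602 × 10^-19 C × (6.56 × 10^-11 m)²)
V = 350 V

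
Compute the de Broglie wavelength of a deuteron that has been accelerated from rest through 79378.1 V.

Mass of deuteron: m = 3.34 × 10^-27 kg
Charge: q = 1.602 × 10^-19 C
7.19 × 10^-14 m

When a particle is accelerated through voltage V, it gains kinetic energy KE = qV.

The de Broglie wavelength is then λ = h/√(2mqV):

λ = h/√(2mqV)
λ = (6.626 × 10^-34 J·s) / √(2 × 3.34 × 10^-27 kg × 1.602 × 10^-19 C × 79378.1 V)
λ = 7.19 × 10^-14 m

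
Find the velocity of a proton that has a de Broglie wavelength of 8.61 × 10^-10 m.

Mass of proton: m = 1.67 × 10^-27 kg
4.61 × 10^2 m/s

From the de Broglie relation λ = h/(mv), we solve for v:

v = h/(mλ)
v = (6.626 × 10^-34 J·s) / (1.67 × 10^-27 kg × 8.61 × 10^-10 m)
v = 4.61 × 10^2 m/s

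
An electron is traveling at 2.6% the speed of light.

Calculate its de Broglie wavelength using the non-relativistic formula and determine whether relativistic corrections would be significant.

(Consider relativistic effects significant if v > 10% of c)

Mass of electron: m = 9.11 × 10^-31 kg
No, relativistic corrections are not needed.

Using the non-relativistic de Broglie formula λ = h/(mv):

v = 2.6% × c = 7.795 × 10^6 m/s

λ = h/(mv)
λ = (6.626 × 10^-34 J·s) / (9.11 × 10^-31 kg × 7.795 × 10^6 m/s)
λ = 9.33 × 10^-11 m

Since v = 2.6% of c < 10% of c, relativistic corrections are NOT significant and this non-relativistic result is a good approximation.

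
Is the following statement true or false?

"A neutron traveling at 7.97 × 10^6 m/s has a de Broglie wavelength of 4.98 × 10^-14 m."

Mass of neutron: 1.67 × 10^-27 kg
True

The claim is correct.

Using λ = h/(mv):
λ = (6.626 × 10^-34 J·s) / (1.67 × 10^-27 kg × 7.97 × 10^6 m/s)
λ = 4.98 × 10^-14 m

This matches the claimed value.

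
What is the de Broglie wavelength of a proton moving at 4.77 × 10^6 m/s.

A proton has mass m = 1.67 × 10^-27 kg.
8.32 × 10^-14 m

Using the de Broglie relation λ = h/(mv):

λ = h/(mv)
λ = (6.626 × 10^-34 J·s) / (1.67 × 10^-27 kg × 4.77 × 10^6 m/s)
λ = 8.32 × 10^-14 m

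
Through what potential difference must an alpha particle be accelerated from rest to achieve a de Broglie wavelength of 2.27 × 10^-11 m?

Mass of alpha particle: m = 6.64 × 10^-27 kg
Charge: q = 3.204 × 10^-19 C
2.00 × 10^-1 V

From λ = h/√(2mqV), we solve for V:

λ² = h²/(2mqV)
V = h²/(2mqλ²)
V = (6.626 × 10^-34 J·s)² / (2 × 6.64 × 10^-27 kg × 3.204 × 10^-19 C × (2.27 × 10^-11 m)²)
V = 2.00 × 10^-1 V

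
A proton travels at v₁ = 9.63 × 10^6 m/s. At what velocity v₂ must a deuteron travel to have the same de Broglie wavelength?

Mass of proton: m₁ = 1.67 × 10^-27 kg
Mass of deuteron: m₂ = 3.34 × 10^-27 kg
v₂ = 4.82 × 10^6 m/s

For equal de Broglie wavelengths: λ₁ = λ₂

h/(m₁v₁) = h/(m₂v₂)
m₁v₁ = m₂v₂
v₂ = v₁ · (m₁/m₂)

v₂ = 9.63 × 10^6 m/s × (1.67 × 10^-27 kg / 3.34 × 10^-27 kg)
v₂ = 4.82 × 10^6 m/s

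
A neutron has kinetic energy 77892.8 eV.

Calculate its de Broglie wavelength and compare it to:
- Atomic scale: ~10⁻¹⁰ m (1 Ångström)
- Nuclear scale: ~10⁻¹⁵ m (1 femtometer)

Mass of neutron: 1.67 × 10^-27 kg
λ = 1.03 × 10^-13 m, which is between nuclear and atomic scales.

Using λ = h/√(2mKE):

KE = 77892.8 eV = 1.248 × 10^-14 J

λ = h/√(2mKE)
λ = (6.626 × 10^-34 J·s) / √(2 × 1.67 × 10^-27 kg × 1.248 × 10^-14 J)
λ = 1.03 × 10^-13 m

Comparison:
- Atomic scale (10⁻¹⁰ m): λ is 0.001× this size
- Nuclear scale (10⁻¹⁵ m): λ is 1e+02× this size

The wavelength is between nuclear and atomic scales.

This wavelength is appropriate for probing atomic structure but too large for nuclear physics experiments.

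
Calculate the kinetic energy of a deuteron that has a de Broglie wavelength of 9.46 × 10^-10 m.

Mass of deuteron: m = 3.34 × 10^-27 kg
7.34 × 10^-23 J (or 4.58 × 10^-4 eV)

From λ = h/√(2mKE), we solve for KE:

λ² = h²/(2mKE)
KE = h²/(2mλ²)
KE = (6.626 × 10^-34 J·s)² / (2 × 3.34 × 10^-27 kg × (9.46 × 10^-10 m)²)
KE = 7.34 × 10^-23 J
KE = 4.58 × 10^-4 eV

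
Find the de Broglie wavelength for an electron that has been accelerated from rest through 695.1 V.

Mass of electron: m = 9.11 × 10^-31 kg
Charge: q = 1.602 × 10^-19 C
4.65 × 10^-11 m

When a particle is accelerated through voltage V, it gains kinetic energy KE = qV.

The de Broglie wavelength is then λ = h/√(2mqV):

λ = h/√(2mqV)
λ = (6.626 × 10^-34 J·s) / √(2 × 9.11 × 10^-31 kg × 1.602 × 10^-19 C × 695.1 V)
λ = 4.65 × 10^-11 m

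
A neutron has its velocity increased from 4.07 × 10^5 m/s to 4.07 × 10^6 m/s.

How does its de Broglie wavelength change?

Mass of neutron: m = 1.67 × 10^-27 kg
The wavelength decreases by a factor of 10.

Using λ = h/(mv):

Initial wavelength: λ₁ = h/(mv₁) = 9.75 × 10^-13 m
Final wavelength: λ₂ = h/(mv₂) = 9.75 × 10^-14 m

Since λ ∝ 1/v, when velocity increases by a factor of 10, the wavelength decreases by a factor of 10.

λ₂/λ₁ = v₁/v₂ = 1/10

The wavelength decreases by a factor of 10.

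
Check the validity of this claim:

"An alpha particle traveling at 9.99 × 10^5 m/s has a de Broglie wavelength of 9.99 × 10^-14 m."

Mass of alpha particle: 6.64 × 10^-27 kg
True

The claim is correct.

Using λ = h/(mv):
λ = (6.626 × 10^-34 J·s) / (6.64 × 10^-27 kg × 9.99 × 10^5 m/s)
λ = 9.99 × 10^-14 m

This matches the claimed value.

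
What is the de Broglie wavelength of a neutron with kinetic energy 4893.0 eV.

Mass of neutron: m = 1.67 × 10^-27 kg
4.09 × 10^-13 m

Using λ = h/√(2mKE):

First convert KE to Joules: KE = 4893.0 eV = 7.839 × 10^-16 J

λ = h/√(2mKE)
λ = (6.626 × 10^-34 J·s) / √(2 × 1.67 × 10^-27 kg × 7.839 × 10^-16 J)
λ = 4.09 × 10^-13 m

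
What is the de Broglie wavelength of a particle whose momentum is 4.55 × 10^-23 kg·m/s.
1.46 × 10^-11 m

Using the de Broglie relation λ = h/p:

λ = h/p
λ = (6.626 × 10^-34 J·s) / (4.55 × 10^-23 kg·m/s)
λ = 1.46 × 10^-11 m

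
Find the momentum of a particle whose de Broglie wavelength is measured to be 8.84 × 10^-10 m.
7.50 × 10^-25 kg·m/s

From the de Broglie relation λ = h/p, we solve for p:

p = h/λ
p = (6.626 × 10^-34 J·s) / (8.84 × 10^-10 m)
p = 7.50 × 10^-25 kg·m/s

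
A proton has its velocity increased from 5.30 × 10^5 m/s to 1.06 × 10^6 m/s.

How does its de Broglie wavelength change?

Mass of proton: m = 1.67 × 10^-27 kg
The wavelength decreases by a factor of 2.

Using λ = h/(mv):

Initial wavelength: λ₁ = h/(mv₁) = 7.49 × 10^-13 m
Final wavelength: λ₂ = h/(mv₂) = 3.74 × 10^-13 m

Since λ ∝ 1/v, when velocity increases by a factor of 2, the wavelength decreases by a factor of 2.

λ₂/λ₁ = v₁/v₂ = 1/2

The wavelength decreases by a factor of 2.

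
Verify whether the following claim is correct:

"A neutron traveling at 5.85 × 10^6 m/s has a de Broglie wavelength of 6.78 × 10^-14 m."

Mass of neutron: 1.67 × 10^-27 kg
True

The claim is correct.

Using λ = h/(mv):
λ = (6.626 × 10^-34 J·s) / (1.67 × 10^-27 kg × 5.85 × 10^6 m/s)
λ = 6.78 × 10^-14 m

This matches the claimed value.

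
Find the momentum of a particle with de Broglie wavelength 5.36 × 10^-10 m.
1.24 × 10^-24 kg·m/s

From the de Broglie relation λ = h/p, we solve for p:

p = h/λ
p = (6.626 × 10^-34 J·s) / (5.36 × 10^-10 m)
p = 1.24 × 10^-24 kg·m/s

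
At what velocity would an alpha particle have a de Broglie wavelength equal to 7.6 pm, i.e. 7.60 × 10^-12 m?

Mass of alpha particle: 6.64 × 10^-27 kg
1.31 × 10^4 m/s

From λ = h/(mv), solve for v:

v = h/(mλ)
v = (6.626 × 10^-34 J·s) / (6.64 × 10^-27 kg × 7.60 × 10^-12 m)
v = 1.31 × 10^4 m/s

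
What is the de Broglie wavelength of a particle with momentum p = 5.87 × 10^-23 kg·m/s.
1.13 × 10^-11 m

Using the de Broglie relation λ = h/p:

λ = h/p
λ = (6.626 × 10^-34 J·s) / (5.87 × 10^-23 kg·m/s)
λ = 1.13 × 10^-11 m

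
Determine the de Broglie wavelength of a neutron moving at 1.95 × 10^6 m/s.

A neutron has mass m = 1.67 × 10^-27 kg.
2.03 × 10^-13 m

Using the de Broglie relation λ = h/(mv):

λ = h/(mv)
λ = (6.626 × 10^-34 J·s) / (1.67 × 10^-27 kg × 1.95 × 10^6 m/s)
λ = 2.03 × 10^-13 m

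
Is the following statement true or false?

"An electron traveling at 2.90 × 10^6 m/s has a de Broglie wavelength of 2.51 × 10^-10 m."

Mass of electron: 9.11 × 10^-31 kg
True

The claim is correct.

Using λ = h/(mv):
λ = (6.626 × 10^-34 J·s) / (9.11 × 10^-31 kg × 2.90 × 10^6 m/s)
λ = 2.51 × 10^-10 m

This matches the claimed value.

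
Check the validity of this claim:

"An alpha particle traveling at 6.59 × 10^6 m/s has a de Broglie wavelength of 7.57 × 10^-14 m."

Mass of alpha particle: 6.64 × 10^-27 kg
False

The claim is incorrect.

Using λ = h/(mv):
λ = (6.626 × 10^-34 J·s) / (6.64 × 10^-27 kg × 6.59 × 10^6 m/s)
λ = 1.51 × 10^-14 m

The actual wavelength differs from the claimed 7.57 × 10^-14 m.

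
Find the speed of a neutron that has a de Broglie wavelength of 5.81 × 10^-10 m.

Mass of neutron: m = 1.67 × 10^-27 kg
6.83 × 10^2 m/s

From the de Broglie relation λ = h/(mv), we solve for v:

v = h/(mλ)
v = (6.626 × 10^-34 J·s) / (1.67 × 10^-27 kg × 5.81 × 10^-10 m)
v = 6.83 × 10^2 m/s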